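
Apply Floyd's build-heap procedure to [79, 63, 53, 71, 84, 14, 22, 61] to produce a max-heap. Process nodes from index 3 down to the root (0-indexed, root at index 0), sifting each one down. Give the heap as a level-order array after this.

sift down from index 3: already satisfies heap property
sift down from index 2: already satisfies heap property
sift down from index 1:
  63 vs larger child 84 at index 4, swap → [79, 84, 53, 71, 63, 14, 22, 61]
sift down from index 0:
  79 vs larger child 84 at index 1, swap → [84, 79, 53, 71, 63, 14, 22, 61]

[84, 79, 53, 71, 63, 14, 22, 61]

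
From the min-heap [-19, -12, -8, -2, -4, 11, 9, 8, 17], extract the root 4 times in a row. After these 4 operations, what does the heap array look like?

extract-min #1 returns -19:
  remove root -19; move last element 17 to root → [17, -12, -8, -2, -4, 11, 9, 8]
  17 vs smaller child -12 at index 1, swap → [-12, 17, -8, -2, -4, 11, 9, 8]
  17 vs smaller child -4 at index 4, swap → [-12, -4, -8, -2, 17, 11, 9, 8]
extract-min #2 returns -12:
  remove root -12; move last element 8 to root → [8, -4, -8, -2, 17, 11, 9]
  8 vs smaller child -8 at index 2, swap → [-8, -4, 8, -2, 17, 11, 9]
extract-min #3 returns -8:
  remove root -8; move last element 9 to root → [9, -4, 8, -2, 17, 11]
  9 vs smaller child -4 at index 1, swap → [-4, 9, 8, -2, 17, 11]
  9 vs smaller child -2 at index 3, swap → [-4, -2, 8, 9, 17, 11]
extract-min #4 returns -4:
  remove root -4; move last element 11 to root → [11, -2, 8, 9, 17]
  11 vs smaller child -2 at index 1, swap → [-2, 11, 8, 9, 17]
  11 vs smaller child 9 at index 3, swap → [-2, 9, 8, 11, 17]

[-2, 9, 8, 11, 17]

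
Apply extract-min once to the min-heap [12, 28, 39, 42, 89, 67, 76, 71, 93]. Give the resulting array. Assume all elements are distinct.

remove root 12; move last element 93 to root → [93, 28, 39, 42, 89, 67, 76, 71]
93 vs smaller child 28 at index 1, swap → [28, 93, 39, 42, 89, 67, 76, 71]
93 vs smaller child 42 at index 3, swap → [28, 42, 39, 93, 89, 67, 76, 71]
93 vs only child 71 at index 7, swap → [28, 42, 39, 71, 89, 67, 76, 93]

[28, 42, 39, 71, 89, 67, 76, 93]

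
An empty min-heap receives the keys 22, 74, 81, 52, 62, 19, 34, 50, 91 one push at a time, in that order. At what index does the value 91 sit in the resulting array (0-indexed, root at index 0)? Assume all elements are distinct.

Insert 22:
  append 22 at index 0 → [22] (no swap needed)
Insert 74:
  append 74 at index 1 → [22, 74] (no swap needed)
Insert 81:
  append 81 at index 2 → [22, 74, 81] (no swap needed)
Insert 52:
  append 52 at index 3 → [22, 74, 81, 52]
  52 < parent 74 at index 1, swap → [22, 52, 81, 74]
Insert 62:
  append 62 at index 4 → [22, 52, 81, 74, 62] (no swap needed)
Insert 19:
  append 19 at index 5 → [22, 52, 81, 74, 62, 19]
  19 < parent 81 at index 2, swap → [22, 52, 19, 74, 62, 81]
  19 < parent 22 at index 0, swap → [19, 52, 22, 74, 62, 81]
Insert 34:
  append 34 at index 6 → [19, 52, 22, 74, 62, 81, 34] (no swap needed)
Insert 50:
  append 50 at index 7 → [19, 52, 22, 74, 62, 81, 34, 50]
  50 < parent 74 at index 3, swap → [19, 52, 22, 50, 62, 81, 34, 74]
  50 < parent 52 at index 1, swap → [19, 50, 22, 52, 62, 81, 34, 74]
Insert 91:
  append 91 at index 8 → [19, 50, 22, 52, 62, 81, 34, 74, 91] (no swap needed)
resulting array: [19, 50, 22, 52, 62, 81, 34, 74, 91]

8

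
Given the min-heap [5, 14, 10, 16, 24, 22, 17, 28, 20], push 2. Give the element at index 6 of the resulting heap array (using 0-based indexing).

append 2 at index 9 → [5, 14, 10, 16, 24, 22, 17, 28, 20, 2]
2 < parent 24 at index 4, swap → [5, 14, 10, 16, 2, 22, 17, 28, 20, 24]
2 < parent 14 at index 1, swap → [5, 2, 10, 16, 14, 22, 17, 28, 20, 24]
2 < parent 5 at index 0, swap → [2, 5, 10, 16, 14, 22, 17, 28, 20, 24]
resulting array: [2, 5, 10, 16, 14, 22, 17, 28, 20, 24]

17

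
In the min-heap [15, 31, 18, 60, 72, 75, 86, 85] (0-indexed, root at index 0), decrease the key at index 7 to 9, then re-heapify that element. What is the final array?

set index 7 from 85 to 9 → [15, 31, 18, 60, 72, 75, 86, 9]
9 < parent 60 at index 3, swap → [15, 31, 18, 9, 72, 75, 86, 60]
9 < parent 31 at index 1, swap → [15, 9, 18, 31, 72, 75, 86, 60]
9 < parent 15 at index 0, swap → [9, 15, 18, 31, 72, 75, 86, 60]

[9, 15, 18, 31, 72, 75, 86, 60]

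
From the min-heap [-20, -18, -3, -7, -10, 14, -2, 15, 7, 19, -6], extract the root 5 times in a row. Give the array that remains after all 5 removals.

[-3, 7, -2, 15, 19, 14]

extract-min #1 returns -20:
  remove root -20; move last element -6 to root → [-6, -18, -3, -7, -10, 14, -2, 15, 7, 19]
  -6 vs smaller child -18 at index 1, swap → [-18, -6, -3, -7, -10, 14, -2, 15, 7, 19]
  -6 vs smaller child -10 at index 4, swap → [-18, -10, -3, -7, -6, 14, -2, 15, 7, 19]
extract-min #2 returns -18:
  remove root -18; move last element 19 to root → [19, -10, -3, -7, -6, 14, -2, 15, 7]
  19 vs smaller child -10 at index 1, swap → [-10, 19, -3, -7, -6, 14, -2, 15, 7]
  19 vs smaller child -7 at index 3, swap → [-10, -7, -3, 19, -6, 14, -2, 15, 7]
  19 vs smaller child 7 at index 8, swap → [-10, -7, -3, 7, -6, 14, -2, 15, 19]
extract-min #3 returns -10:
  remove root -10; move last element 19 to root → [19, -7, -3, 7, -6, 14, -2, 15]
  19 vs smaller child -7 at index 1, swap → [-7, 19, -3, 7, -6, 14, -2, 15]
  19 vs smaller child -6 at index 4, swap → [-7, -6, -3, 7, 19, 14, -2, 15]
extract-min #4 returns -7:
  remove root -7; move last element 15 to root → [15, -6, -3, 7, 19, 14, -2]
  15 vs smaller child -6 at index 1, swap → [-6, 15, -3, 7, 19, 14, -2]
  15 vs smaller child 7 at index 3, swap → [-6, 7, -3, 15, 19, 14, -2]
extract-min #5 returns -6:
  remove root -6; move last element -2 to root → [-2, 7, -3, 15, 19, 14]
  -2 vs smaller child -3 at index 2, swap → [-3, 7, -2, 15, 19, 14]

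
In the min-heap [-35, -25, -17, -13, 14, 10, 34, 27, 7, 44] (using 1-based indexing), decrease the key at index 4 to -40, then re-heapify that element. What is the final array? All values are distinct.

[-40, -35, -17, -25, 14, 10, 34, 27, 7, 44]

set index 4 from -13 to -40 → [-35, -25, -17, -40, 14, 10, 34, 27, 7, 44]
-40 < parent -25 at index 2, swap → [-35, -40, -17, -25, 14, 10, 34, 27, 7, 44]
-40 < parent -35 at index 1, swap → [-40, -35, -17, -25, 14, 10, 34, 27, 7, 44]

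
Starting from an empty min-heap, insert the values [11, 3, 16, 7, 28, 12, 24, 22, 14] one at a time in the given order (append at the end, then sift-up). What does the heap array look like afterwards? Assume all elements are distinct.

[3, 7, 12, 11, 28, 16, 24, 22, 14]

Insert 11:
  append 11 at index 0 → [11] (no swap needed)
Insert 3:
  append 3 at index 1 → [11, 3]
  3 < parent 11 at index 0, swap → [3, 11]
Insert 16:
  append 16 at index 2 → [3, 11, 16] (no swap needed)
Insert 7:
  append 7 at index 3 → [3, 11, 16, 7]
  7 < parent 11 at index 1, swap → [3, 7, 16, 11]
Insert 28:
  append 28 at index 4 → [3, 7, 16, 11, 28] (no swap needed)
Insert 12:
  append 12 at index 5 → [3, 7, 16, 11, 28, 12]
  12 < parent 16 at index 2, swap → [3, 7, 12, 11, 28, 16]
Insert 24:
  append 24 at index 6 → [3, 7, 12, 11, 28, 16, 24] (no swap needed)
Insert 22:
  append 22 at index 7 → [3, 7, 12, 11, 28, 16, 24, 22] (no swap needed)
Insert 14:
  append 14 at index 8 → [3, 7, 12, 11, 28, 16, 24, 22, 14] (no swap needed)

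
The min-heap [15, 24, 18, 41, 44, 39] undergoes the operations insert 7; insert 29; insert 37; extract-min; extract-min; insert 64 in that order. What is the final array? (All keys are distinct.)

insert 7:
  append 7 at index 6 → [15, 24, 18, 41, 44, 39, 7]
  7 < parent 18 at index 2, swap → [15, 24, 7, 41, 44, 39, 18]
  7 < parent 15 at index 0, swap → [7, 24, 15, 41, 44, 39, 18]
insert 29:
  append 29 at index 7 → [7, 24, 15, 41, 44, 39, 18, 29]
  29 < parent 41 at index 3, swap → [7, 24, 15, 29, 44, 39, 18, 41]
insert 37:
  append 37 at index 8 → [7, 24, 15, 29, 44, 39, 18, 41, 37] (no swap needed)
extract-min → returns 7:
  remove root 7; move last element 37 to root → [37, 24, 15, 29, 44, 39, 18, 41]
  37 vs smaller child 15 at index 2, swap → [15, 24, 37, 29, 44, 39, 18, 41]
  37 vs smaller child 18 at index 6, swap → [15, 24, 18, 29, 44, 39, 37, 41]
extract-min → returns 15:
  remove root 15; move last element 41 to root → [41, 24, 18, 29, 44, 39, 37]
  41 vs smaller child 18 at index 2, swap → [18, 24, 41, 29, 44, 39, 37]
  41 vs smaller child 37 at index 6, swap → [18, 24, 37, 29, 44, 39, 41]
insert 64:
  append 64 at index 7 → [18, 24, 37, 29, 44, 39, 41, 64] (no swap needed)

[18, 24, 37, 29, 44, 39, 41, 64]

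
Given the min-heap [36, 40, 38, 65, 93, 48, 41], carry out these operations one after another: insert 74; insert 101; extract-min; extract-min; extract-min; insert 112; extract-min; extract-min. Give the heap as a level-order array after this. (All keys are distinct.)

[65, 74, 101, 112, 93]

insert 74:
  append 74 at index 7 → [36, 40, 38, 65, 93, 48, 41, 74] (no swap needed)
insert 101:
  append 101 at index 8 → [36, 40, 38, 65, 93, 48, 41, 74, 101] (no swap needed)
extract-min → returns 36:
  remove root 36; move last element 101 to root → [101, 40, 38, 65, 93, 48, 41, 74]
  101 vs smaller child 38 at index 2, swap → [38, 40, 101, 65, 93, 48, 41, 74]
  101 vs smaller child 41 at index 6, swap → [38, 40, 41, 65, 93, 48, 101, 74]
extract-min → returns 38:
  remove root 38; move last element 74 to root → [74, 40, 41, 65, 93, 48, 101]
  74 vs smaller child 40 at index 1, swap → [40, 74, 41, 65, 93, 48, 101]
  74 vs smaller child 65 at index 3, swap → [40, 65, 41, 74, 93, 48, 101]
extract-min → returns 40:
  remove root 40; move last element 101 to root → [101, 65, 41, 74, 93, 48]
  101 vs smaller child 41 at index 2, swap → [41, 65, 101, 74, 93, 48]
  101 vs only child 48 at index 5, swap → [41, 65, 48, 74, 93, 101]
insert 112:
  append 112 at index 6 → [41, 65, 48, 74, 93, 101, 112] (no swap needed)
extract-min → returns 41:
  remove root 41; move last element 112 to root → [112, 65, 48, 74, 93, 101]
  112 vs smaller child 48 at index 2, swap → [48, 65, 112, 74, 93, 101]
  112 vs only child 101 at index 5, swap → [48, 65, 101, 74, 93, 112]
extract-min → returns 48:
  remove root 48; move last element 112 to root → [112, 65, 101, 74, 93]
  112 vs smaller child 65 at index 1, swap → [65, 112, 101, 74, 93]
  112 vs smaller child 74 at index 3, swap → [65, 74, 101, 112, 93]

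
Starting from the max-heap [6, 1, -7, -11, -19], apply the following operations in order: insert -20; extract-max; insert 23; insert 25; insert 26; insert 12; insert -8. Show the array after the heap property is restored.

[26, 25, 23, 12, -8, -7, 1, -20, -11, -19]

insert -20:
  append -20 at index 5 → [6, 1, -7, -11, -19, -20] (no swap needed)
extract-max → returns 6:
  remove root 6; move last element -20 to root → [-20, 1, -7, -11, -19]
  -20 vs larger child 1 at index 1, swap → [1, -20, -7, -11, -19]
  -20 vs larger child -11 at index 3, swap → [1, -11, -7, -20, -19]
insert 23:
  append 23 at index 5 → [1, -11, -7, -20, -19, 23]
  23 > parent -7 at index 2, swap → [1, -11, 23, -20, -19, -7]
  23 > parent 1 at index 0, swap → [23, -11, 1, -20, -19, -7]
insert 25:
  append 25 at index 6 → [23, -11, 1, -20, -19, -7, 25]
  25 > parent 1 at index 2, swap → [23, -11, 25, -20, -19, -7, 1]
  25 > parent 23 at index 0, swap → [25, -11, 23, -20, -19, -7, 1]
insert 26:
  append 26 at index 7 → [25, -11, 23, -20, -19, -7, 1, 26]
  26 > parent -20 at index 3, swap → [25, -11, 23, 26, -19, -7, 1, -20]
  26 > parent -11 at index 1, swap → [25, 26, 23, -11, -19, -7, 1, -20]
  26 > parent 25 at index 0, swap → [26, 25, 23, -11, -19, -7, 1, -20]
insert 12:
  append 12 at index 8 → [26, 25, 23, -11, -19, -7, 1, -20, 12]
  12 > parent -11 at index 3, swap → [26, 25, 23, 12, -19, -7, 1, -20, -11]
insert -8:
  append -8 at index 9 → [26, 25, 23, 12, -19, -7, 1, -20, -11, -8]
  -8 > parent -19 at index 4, swap → [26, 25, 23, 12, -8, -7, 1, -20, -11, -19]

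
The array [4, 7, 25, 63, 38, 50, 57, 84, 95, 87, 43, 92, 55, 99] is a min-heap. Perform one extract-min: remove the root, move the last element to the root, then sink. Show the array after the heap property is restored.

remove root 4; move last element 99 to root → [99, 7, 25, 63, 38, 50, 57, 84, 95, 87, 43, 92, 55]
99 vs smaller child 7 at index 1, swap → [7, 99, 25, 63, 38, 50, 57, 84, 95, 87, 43, 92, 55]
99 vs smaller child 38 at index 4, swap → [7, 38, 25, 63, 99, 50, 57, 84, 95, 87, 43, 92, 55]
99 vs smaller child 43 at index 10, swap → [7, 38, 25, 63, 43, 50, 57, 84, 95, 87, 99, 92, 55]

[7, 38, 25, 63, 43, 50, 57, 84, 95, 87, 99, 92, 55]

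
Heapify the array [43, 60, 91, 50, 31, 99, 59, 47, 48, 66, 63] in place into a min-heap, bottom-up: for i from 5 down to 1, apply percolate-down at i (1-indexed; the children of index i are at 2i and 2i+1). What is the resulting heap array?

[31, 43, 59, 47, 60, 99, 91, 50, 48, 66, 63]

sift down from index 5: already satisfies heap property
sift down from index 4:
  50 vs smaller child 47 at index 8, swap → [43, 60, 91, 47, 31, 99, 59, 50, 48, 66, 63]
sift down from index 3:
  91 vs smaller child 59 at index 7, swap → [43, 60, 59, 47, 31, 99, 91, 50, 48, 66, 63]
sift down from index 2:
  60 vs smaller child 31 at index 5, swap → [43, 31, 59, 47, 60, 99, 91, 50, 48, 66, 63]
sift down from index 1:
  43 vs smaller child 31 at index 2, swap → [31, 43, 59, 47, 60, 99, 91, 50, 48, 66, 63]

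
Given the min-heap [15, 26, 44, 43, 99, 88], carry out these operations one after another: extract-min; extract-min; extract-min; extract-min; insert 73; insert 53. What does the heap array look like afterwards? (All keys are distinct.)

extract-min → returns 15:
  remove root 15; move last element 88 to root → [88, 26, 44, 43, 99]
  88 vs smaller child 26 at index 1, swap → [26, 88, 44, 43, 99]
  88 vs smaller child 43 at index 3, swap → [26, 43, 44, 88, 99]
extract-min → returns 26:
  remove root 26; move last element 99 to root → [99, 43, 44, 88]
  99 vs smaller child 43 at index 1, swap → [43, 99, 44, 88]
  99 vs only child 88 at index 3, swap → [43, 88, 44, 99]
extract-min → returns 43:
  remove root 43; move last element 99 to root → [99, 88, 44]
  99 vs smaller child 44 at index 2, swap → [44, 88, 99]
extract-min → returns 44:
  remove root 44; move last element 99 to root → [99, 88]
  99 vs only child 88 at index 1, swap → [88, 99]
insert 73:
  append 73 at index 2 → [88, 99, 73]
  73 < parent 88 at index 0, swap → [73, 99, 88]
insert 53:
  append 53 at index 3 → [73, 99, 88, 53]
  53 < parent 99 at index 1, swap → [73, 53, 88, 99]
  53 < parent 73 at index 0, swap → [53, 73, 88, 99]

[53, 73, 88, 99]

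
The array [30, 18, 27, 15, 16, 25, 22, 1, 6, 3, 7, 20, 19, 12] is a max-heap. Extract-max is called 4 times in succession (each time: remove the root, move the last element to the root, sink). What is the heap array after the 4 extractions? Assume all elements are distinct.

extract-max #1 returns 30:
  remove root 30; move last element 12 to root → [12, 18, 27, 15, 16, 25, 22, 1, 6, 3, 7, 20, 19]
  12 vs larger child 27 at index 2, swap → [27, 18, 12, 15, 16, 25, 22, 1, 6, 3, 7, 20, 19]
  12 vs larger child 25 at index 5, swap → [27, 18, 25, 15, 16, 12, 22, 1, 6, 3, 7, 20, 19]
  12 vs larger child 20 at index 11, swap → [27, 18, 25, 15, 16, 20, 22, 1, 6, 3, 7, 12, 19]
extract-max #2 returns 27:
  remove root 27; move last element 19 to root → [19, 18, 25, 15, 16, 20, 22, 1, 6, 3, 7, 12]
  19 vs larger child 25 at index 2, swap → [25, 18, 19, 15, 16, 20, 22, 1, 6, 3, 7, 12]
  19 vs larger child 22 at index 6, swap → [25, 18, 22, 15, 16, 20, 19, 1, 6, 3, 7, 12]
extract-max #3 returns 25:
  remove root 25; move last element 12 to root → [12, 18, 22, 15, 16, 20, 19, 1, 6, 3, 7]
  12 vs larger child 22 at index 2, swap → [22, 18, 12, 15, 16, 20, 19, 1, 6, 3, 7]
  12 vs larger child 20 at index 5, swap → [22, 18, 20, 15, 16, 12, 19, 1, 6, 3, 7]
extract-max #4 returns 22:
  remove root 22; move last element 7 to root → [7, 18, 20, 15, 16, 12, 19, 1, 6, 3]
  7 vs larger child 20 at index 2, swap → [20, 18, 7, 15, 16, 12, 19, 1, 6, 3]
  7 vs larger child 19 at index 6, swap → [20, 18, 19, 15, 16, 12, 7, 1, 6, 3]

[20, 18, 19, 15, 16, 12, 7, 1, 6, 3]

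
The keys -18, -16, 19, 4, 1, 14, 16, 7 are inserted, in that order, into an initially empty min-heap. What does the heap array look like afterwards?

[-18, -16, 14, 4, 1, 19, 16, 7]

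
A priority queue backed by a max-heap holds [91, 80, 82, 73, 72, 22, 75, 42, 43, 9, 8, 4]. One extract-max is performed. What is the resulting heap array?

remove root 91; move last element 4 to root → [4, 80, 82, 73, 72, 22, 75, 42, 43, 9, 8]
4 vs larger child 82 at index 2, swap → [82, 80, 4, 73, 72, 22, 75, 42, 43, 9, 8]
4 vs larger child 75 at index 6, swap → [82, 80, 75, 73, 72, 22, 4, 42, 43, 9, 8]

[82, 80, 75, 73, 72, 22, 4, 42, 43, 9, 8]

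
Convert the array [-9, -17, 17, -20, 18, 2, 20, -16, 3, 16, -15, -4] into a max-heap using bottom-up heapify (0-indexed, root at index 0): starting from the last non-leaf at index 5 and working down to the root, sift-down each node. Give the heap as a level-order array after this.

[20, 18, 17, 3, 16, 2, -9, -16, -20, -17, -15, -4]

sift down from index 5: already satisfies heap property
sift down from index 4: already satisfies heap property
sift down from index 3:
  -20 vs larger child 3 at index 8, swap → [-9, -17, 17, 3, 18, 2, 20, -16, -20, 16, -15, -4]
sift down from index 2:
  17 vs larger child 20 at index 6, swap → [-9, -17, 20, 3, 18, 2, 17, -16, -20, 16, -15, -4]
sift down from index 1:
  -17 vs larger child 18 at index 4, swap → [-9, 18, 20, 3, -17, 2, 17, -16, -20, 16, -15, -4]
  -17 vs larger child 16 at index 9, swap → [-9, 18, 20, 3, 16, 2, 17, -16, -20, -17, -15, -4]
sift down from index 0:
  -9 vs larger child 20 at index 2, swap → [20, 18, -9, 3, 16, 2, 17, -16, -20, -17, -15, -4]
  -9 vs larger child 17 at index 6, swap → [20, 18, 17, 3, 16, 2, -9, -16, -20, -17, -15, -4]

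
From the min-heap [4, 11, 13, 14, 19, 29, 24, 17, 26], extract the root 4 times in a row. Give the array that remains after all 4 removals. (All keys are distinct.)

[17, 19, 24, 26, 29]

extract-min #1 returns 4:
  remove root 4; move last element 26 to root → [26, 11, 13, 14, 19, 29, 24, 17]
  26 vs smaller child 11 at index 1, swap → [11, 26, 13, 14, 19, 29, 24, 17]
  26 vs smaller child 14 at index 3, swap → [11, 14, 13, 26, 19, 29, 24, 17]
  26 vs only child 17 at index 7, swap → [11, 14, 13, 17, 19, 29, 24, 26]
extract-min #2 returns 11:
  remove root 11; move last element 26 to root → [26, 14, 13, 17, 19, 29, 24]
  26 vs smaller child 13 at index 2, swap → [13, 14, 26, 17, 19, 29, 24]
  26 vs smaller child 24 at index 6, swap → [13, 14, 24, 17, 19, 29, 26]
extract-min #3 returns 13:
  remove root 13; move last element 26 to root → [26, 14, 24, 17, 19, 29]
  26 vs smaller child 14 at index 1, swap → [14, 26, 24, 17, 19, 29]
  26 vs smaller child 17 at index 3, swap → [14, 17, 24, 26, 19, 29]
extract-min #4 returns 14:
  remove root 14; move last element 29 to root → [29, 17, 24, 26, 19]
  29 vs smaller child 17 at index 1, swap → [17, 29, 24, 26, 19]
  29 vs smaller child 19 at index 4, swap → [17, 19, 24, 26, 29]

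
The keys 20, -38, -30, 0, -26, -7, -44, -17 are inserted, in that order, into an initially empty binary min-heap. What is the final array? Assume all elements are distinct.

Insert 20:
  append 20 at index 0 → [20] (no swap needed)
Insert -38:
  append -38 at index 1 → [20, -38]
  -38 < parent 20 at index 0, swap → [-38, 20]
Insert -30:
  append -30 at index 2 → [-38, 20, -30] (no swap needed)
Insert 0:
  append 0 at index 3 → [-38, 20, -30, 0]
  0 < parent 20 at index 1, swap → [-38, 0, -30, 20]
Insert -26:
  append -26 at index 4 → [-38, 0, -30, 20, -26]
  -26 < parent 0 at index 1, swap → [-38, -26, -30, 20, 0]
Insert -7:
  append -7 at index 5 → [-38, -26, -30, 20, 0, -7] (no swap needed)
Insert -44:
  append -44 at index 6 → [-38, -26, -30, 20, 0, -7, -44]
  -44 < parent -30 at index 2, swap → [-38, -26, -44, 20, 0, -7, -30]
  -44 < parent -38 at index 0, swap → [-44, -26, -38, 20, 0, -7, -30]
Insert -17:
  append -17 at index 7 → [-44, -26, -38, 20, 0, -7, -30, -17]
  -17 < parent 20 at index 3, swap → [-44, -26, -38, -17, 0, -7, -30, 20]

[-44, -26, -38, -17, 0, -7, -30, 20]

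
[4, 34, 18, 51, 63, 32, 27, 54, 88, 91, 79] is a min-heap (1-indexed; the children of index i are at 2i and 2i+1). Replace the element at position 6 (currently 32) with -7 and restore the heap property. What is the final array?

[-7, 34, 4, 51, 63, 18, 27, 54, 88, 91, 79]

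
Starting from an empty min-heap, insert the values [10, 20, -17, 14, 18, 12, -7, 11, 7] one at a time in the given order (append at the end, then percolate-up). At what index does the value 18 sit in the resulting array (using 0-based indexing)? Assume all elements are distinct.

4

Insert 10:
  append 10 at index 0 → [10] (no swap needed)
Insert 20:
  append 20 at index 1 → [10, 20] (no swap needed)
Insert -17:
  append -17 at index 2 → [10, 20, -17]
  -17 < parent 10 at index 0, swap → [-17, 20, 10]
Insert 14:
  append 14 at index 3 → [-17, 20, 10, 14]
  14 < parent 20 at index 1, swap → [-17, 14, 10, 20]
Insert 18:
  append 18 at index 4 → [-17, 14, 10, 20, 18] (no swap needed)
Insert 12:
  append 12 at index 5 → [-17, 14, 10, 20, 18, 12] (no swap needed)
Insert -7:
  append -7 at index 6 → [-17, 14, 10, 20, 18, 12, -7]
  -7 < parent 10 at index 2, swap → [-17, 14, -7, 20, 18, 12, 10]
Insert 11:
  append 11 at index 7 → [-17, 14, -7, 20, 18, 12, 10, 11]
  11 < parent 20 at index 3, swap → [-17, 14, -7, 11, 18, 12, 10, 20]
  11 < parent 14 at index 1, swap → [-17, 11, -7, 14, 18, 12, 10, 20]
Insert 7:
  append 7 at index 8 → [-17, 11, -7, 14, 18, 12, 10, 20, 7]
  7 < parent 14 at index 3, swap → [-17, 11, -7, 7, 18, 12, 10, 20, 14]
  7 < parent 11 at index 1, swap → [-17, 7, -7, 11, 18, 12, 10, 20, 14]
resulting array: [-17, 7, -7, 11, 18, 12, 10, 20, 14]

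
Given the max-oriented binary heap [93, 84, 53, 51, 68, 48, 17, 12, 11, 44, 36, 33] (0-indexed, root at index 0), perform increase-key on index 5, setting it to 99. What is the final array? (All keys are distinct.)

[99, 84, 93, 51, 68, 53, 17, 12, 11, 44, 36, 33]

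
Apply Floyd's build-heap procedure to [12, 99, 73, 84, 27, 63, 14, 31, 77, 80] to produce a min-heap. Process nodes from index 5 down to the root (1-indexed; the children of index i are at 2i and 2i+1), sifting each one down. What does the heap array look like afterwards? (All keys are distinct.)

sift down from index 5: already satisfies heap property
sift down from index 4:
  84 vs smaller child 31 at index 8, swap → [12, 99, 73, 31, 27, 63, 14, 84, 77, 80]
sift down from index 3:
  73 vs smaller child 14 at index 7, swap → [12, 99, 14, 31, 27, 63, 73, 84, 77, 80]
sift down from index 2:
  99 vs smaller child 27 at index 5, swap → [12, 27, 14, 31, 99, 63, 73, 84, 77, 80]
  99 vs only child 80 at index 10, swap → [12, 27, 14, 31, 80, 63, 73, 84, 77, 99]
sift down from index 1: already satisfies heap property

[12, 27, 14, 31, 80, 63, 73, 84, 77, 99]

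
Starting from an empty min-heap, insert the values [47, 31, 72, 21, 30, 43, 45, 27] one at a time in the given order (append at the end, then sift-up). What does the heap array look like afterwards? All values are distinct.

Insert 47:
  append 47 at index 0 → [47] (no swap needed)
Insert 31:
  append 31 at index 1 → [47, 31]
  31 < parent 47 at index 0, swap → [31, 47]
Insert 72:
  append 72 at index 2 → [31, 47, 72] (no swap needed)
Insert 21:
  append 21 at index 3 → [31, 47, 72, 21]
  21 < parent 47 at index 1, swap → [31, 21, 72, 47]
  21 < parent 31 at index 0, swap → [21, 31, 72, 47]
Insert 30:
  append 30 at index 4 → [21, 31, 72, 47, 30]
  30 < parent 31 at index 1, swap → [21, 30, 72, 47, 31]
Insert 43:
  append 43 at index 5 → [21, 30, 72, 47, 31, 43]
  43 < parent 72 at index 2, swap → [21, 30, 43, 47, 31, 72]
Insert 45:
  append 45 at index 6 → [21, 30, 43, 47, 31, 72, 45] (no swap needed)
Insert 27:
  append 27 at index 7 → [21, 30, 43, 47, 31, 72, 45, 27]
  27 < parent 47 at index 3, swap → [21, 30, 43, 27, 31, 72, 45, 47]
  27 < parent 30 at index 1, swap → [21, 27, 43, 30, 31, 72, 45, 47]

[21, 27, 43, 30, 31, 72, 45, 47]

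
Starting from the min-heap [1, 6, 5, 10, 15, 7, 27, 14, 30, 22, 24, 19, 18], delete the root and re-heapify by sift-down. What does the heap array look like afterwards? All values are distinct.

[5, 6, 7, 10, 15, 18, 27, 14, 30, 22, 24, 19]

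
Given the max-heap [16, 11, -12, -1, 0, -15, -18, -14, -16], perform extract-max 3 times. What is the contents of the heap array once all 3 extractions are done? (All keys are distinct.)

[-1, -14, -12, -18, -16, -15]

extract-max #1 returns 16:
  remove root 16; move last element -16 to root → [-16, 11, -12, -1, 0, -15, -18, -14]
  -16 vs larger child 11 at index 1, swap → [11, -16, -12, -1, 0, -15, -18, -14]
  -16 vs larger child 0 at index 4, swap → [11, 0, -12, -1, -16, -15, -18, -14]
extract-max #2 returns 11:
  remove root 11; move last element -14 to root → [-14, 0, -12, -1, -16, -15, -18]
  -14 vs larger child 0 at index 1, swap → [0, -14, -12, -1, -16, -15, -18]
  -14 vs larger child -1 at index 3, swap → [0, -1, -12, -14, -16, -15, -18]
extract-max #3 returns 0:
  remove root 0; move last element -18 to root → [-18, -1, -12, -14, -16, -15]
  -18 vs larger child -1 at index 1, swap → [-1, -18, -12, -14, -16, -15]
  -18 vs larger child -14 at index 3, swap → [-1, -14, -12, -18, -16, -15]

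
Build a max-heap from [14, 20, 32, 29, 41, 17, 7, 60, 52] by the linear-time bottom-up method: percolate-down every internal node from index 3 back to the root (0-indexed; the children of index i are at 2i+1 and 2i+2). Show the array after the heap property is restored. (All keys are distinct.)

[60, 52, 32, 29, 41, 17, 7, 14, 20]

sift down from index 3:
  29 vs larger child 60 at index 7, swap → [14, 20, 32, 60, 41, 17, 7, 29, 52]
sift down from index 2: already satisfies heap property
sift down from index 1:
  20 vs larger child 60 at index 3, swap → [14, 60, 32, 20, 41, 17, 7, 29, 52]
  20 vs larger child 52 at index 8, swap → [14, 60, 32, 52, 41, 17, 7, 29, 20]
sift down from index 0:
  14 vs larger child 60 at index 1, swap → [60, 14, 32, 52, 41, 17, 7, 29, 20]
  14 vs larger child 52 at index 3, swap → [60, 52, 32, 14, 41, 17, 7, 29, 20]
  14 vs larger child 29 at index 7, swap → [60, 52, 32, 29, 41, 17, 7, 14, 20]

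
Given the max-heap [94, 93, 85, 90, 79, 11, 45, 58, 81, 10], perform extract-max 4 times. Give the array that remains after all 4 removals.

[81, 79, 45, 58, 10, 11]

extract-max #1 returns 94:
  remove root 94; move last element 10 to root → [10, 93, 85, 90, 79, 11, 45, 58, 81]
  10 vs larger child 93 at index 1, swap → [93, 10, 85, 90, 79, 11, 45, 58, 81]
  10 vs larger child 90 at index 3, swap → [93, 90, 85, 10, 79, 11, 45, 58, 81]
  10 vs larger child 81 at index 8, swap → [93, 90, 85, 81, 79, 11, 45, 58, 10]
extract-max #2 returns 93:
  remove root 93; move last element 10 to root → [10, 90, 85, 81, 79, 11, 45, 58]
  10 vs larger child 90 at index 1, swap → [90, 10, 85, 81, 79, 11, 45, 58]
  10 vs larger child 81 at index 3, swap → [90, 81, 85, 10, 79, 11, 45, 58]
  10 vs only child 58 at index 7, swap → [90, 81, 85, 58, 79, 11, 45, 10]
extract-max #3 returns 90:
  remove root 90; move last element 10 to root → [10, 81, 85, 58, 79, 11, 45]
  10 vs larger child 85 at index 2, swap → [85, 81, 10, 58, 79, 11, 45]
  10 vs larger child 45 at index 6, swap → [85, 81, 45, 58, 79, 11, 10]
extract-max #4 returns 85:
  remove root 85; move last element 10 to root → [10, 81, 45, 58, 79, 11]
  10 vs larger child 81 at index 1, swap → [81, 10, 45, 58, 79, 11]
  10 vs larger child 79 at index 4, swap → [81, 79, 45, 58, 10, 11]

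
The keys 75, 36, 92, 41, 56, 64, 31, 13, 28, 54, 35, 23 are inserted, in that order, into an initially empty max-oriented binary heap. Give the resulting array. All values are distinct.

[92, 56, 75, 36, 54, 64, 31, 13, 28, 41, 35, 23]

Insert 75:
  append 75 at index 0 → [75] (no swap needed)
Insert 36:
  append 36 at index 1 → [75, 36] (no swap needed)
Insert 92:
  append 92 at index 2 → [75, 36, 92]
  92 > parent 75 at index 0, swap → [92, 36, 75]
Insert 41:
  append 41 at index 3 → [92, 36, 75, 41]
  41 > parent 36 at index 1, swap → [92, 41, 75, 36]
Insert 56:
  append 56 at index 4 → [92, 41, 75, 36, 56]
  56 > parent 41 at index 1, swap → [92, 56, 75, 36, 41]
Insert 64:
  append 64 at index 5 → [92, 56, 75, 36, 41, 64] (no swap needed)
Insert 31:
  append 31 at index 6 → [92, 56, 75, 36, 41, 64, 31] (no swap needed)
Insert 13:
  append 13 at index 7 → [92, 56, 75, 36, 41, 64, 31, 13] (no swap needed)
Insert 28:
  append 28 at index 8 → [92, 56, 75, 36, 41, 64, 31, 13, 28] (no swap needed)
Insert 54:
  append 54 at index 9 → [92, 56, 75, 36, 41, 64, 31, 13, 28, 54]
  54 > parent 41 at index 4, swap → [92, 56, 75, 36, 54, 64, 31, 13, 28, 41]
Insert 35:
  append 35 at index 10 → [92, 56, 75, 36, 54, 64, 31, 13, 28, 41, 35] (no swap needed)
Insert 23:
  append 23 at index 11 → [92, 56, 75, 36, 54, 64, 31, 13, 28, 41, 35, 23] (no swap needed)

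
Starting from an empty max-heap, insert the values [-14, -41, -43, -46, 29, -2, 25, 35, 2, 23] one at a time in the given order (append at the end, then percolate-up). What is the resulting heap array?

Insert -14:
  append -14 at index 0 → [-14] (no swap needed)
Insert -41:
  append -41 at index 1 → [-14, -41] (no swap needed)
Insert -43:
  append -43 at index 2 → [-14, -41, -43] (no swap needed)
Insert -46:
  append -46 at index 3 → [-14, -41, -43, -46] (no swap needed)
Insert 29:
  append 29 at index 4 → [-14, -41, -43, -46, 29]
  29 > parent -41 at index 1, swap → [-14, 29, -43, -46, -41]
  29 > parent -14 at index 0, swap → [29, -14, -43, -46, -41]
Insert -2:
  append -2 at index 5 → [29, -14, -43, -46, -41, -2]
  -2 > parent -43 at index 2, swap → [29, -14, -2, -46, -41, -43]
Insert 25:
  append 25 at index 6 → [29, -14, -2, -46, -41, -43, 25]
  25 > parent -2 at index 2, swap → [29, -14, 25, -46, -41, -43, -2]
Insert 35:
  append 35 at index 7 → [29, -14, 25, -46, -41, -43, -2, 35]
  35 > parent -46 at index 3, swap → [29, -14, 25, 35, -41, -43, -2, -46]
  35 > parent -14 at index 1, swap → [29, 35, 25, -14, -41, -43, -2, -46]
  35 > parent 29 at index 0, swap → [35, 29, 25, -14, -41, -43, -2, -46]
Insert 2:
  append 2 at index 8 → [35, 29, 25, -14, -41, -43, -2, -46, 2]
  2 > parent -14 at index 3, swap → [35, 29, 25, 2, -41, -43, -2, -46, -14]
Insert 23:
  append 23 at index 9 → [35, 29, 25, 2, -41, -43, -2, -46, -14, 23]
  23 > parent -41 at index 4, swap → [35, 29, 25, 2, 23, -43, -2, -46, -14, -41]

[35, 29, 25, 2, 23, -43, -2, -46, -14, -41]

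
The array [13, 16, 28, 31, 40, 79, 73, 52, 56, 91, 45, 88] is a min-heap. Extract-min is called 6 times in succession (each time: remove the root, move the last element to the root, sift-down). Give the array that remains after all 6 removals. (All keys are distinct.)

extract-min #1 returns 13:
  remove root 13; move last element 88 to root → [88, 16, 28, 31, 40, 79, 73, 52, 56, 91, 45]
  88 vs smaller child 16 at index 1, swap → [16, 88, 28, 31, 40, 79, 73, 52, 56, 91, 45]
  88 vs smaller child 31 at index 3, swap → [16, 31, 28, 88, 40, 79, 73, 52, 56, 91, 45]
  88 vs smaller child 52 at index 7, swap → [16, 31, 28, 52, 40, 79, 73, 88, 56, 91, 45]
extract-min #2 returns 16:
  remove root 16; move last element 45 to root → [45, 31, 28, 52, 40, 79, 73, 88, 56, 91]
  45 vs smaller child 28 at index 2, swap → [28, 31, 45, 52, 40, 79, 73, 88, 56, 91]
extract-min #3 returns 28:
  remove root 28; move last element 91 to root → [91, 31, 45, 52, 40, 79, 73, 88, 56]
  91 vs smaller child 31 at index 1, swap → [31, 91, 45, 52, 40, 79, 73, 88, 56]
  91 vs smaller child 40 at index 4, swap → [31, 40, 45, 52, 91, 79, 73, 88, 56]
extract-min #4 returns 31:
  remove root 31; move last element 56 to root → [56, 40, 45, 52, 91, 79, 73, 88]
  56 vs smaller child 40 at index 1, swap → [40, 56, 45, 52, 91, 79, 73, 88]
  56 vs smaller child 52 at index 3, swap → [40, 52, 45, 56, 91, 79, 73, 88]
extract-min #5 returns 40:
  remove root 40; move last element 88 to root → [88, 52, 45, 56, 91, 79, 73]
  88 vs smaller child 45 at index 2, swap → [45, 52, 88, 56, 91, 79, 73]
  88 vs smaller child 73 at index 6, swap → [45, 52, 73, 56, 91, 79, 88]
extract-min #6 returns 45:
  remove root 45; move last element 88 to root → [88, 52, 73, 56, 91, 79]
  88 vs smaller child 52 at index 1, swap → [52, 88, 73, 56, 91, 79]
  88 vs smaller child 56 at index 3, swap → [52, 56, 73, 88, 91, 79]

[52, 56, 73, 88, 91, 79]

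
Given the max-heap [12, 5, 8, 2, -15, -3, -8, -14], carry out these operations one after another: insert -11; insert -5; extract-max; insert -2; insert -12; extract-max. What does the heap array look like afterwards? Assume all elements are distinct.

insert -11:
  append -11 at index 8 → [12, 5, 8, 2, -15, -3, -8, -14, -11] (no swap needed)
insert -5:
  append -5 at index 9 → [12, 5, 8, 2, -15, -3, -8, -14, -11, -5]
  -5 > parent -15 at index 4, swap → [12, 5, 8, 2, -5, -3, -8, -14, -11, -15]
extract-max → returns 12:
  remove root 12; move last element -15 to root → [-15, 5, 8, 2, -5, -3, -8, -14, -11]
  -15 vs larger child 8 at index 2, swap → [8, 5, -15, 2, -5, -3, -8, -14, -11]
  -15 vs larger child -3 at index 5, swap → [8, 5, -3, 2, -5, -15, -8, -14, -11]
insert -2:
  append -2 at index 9 → [8, 5, -3, 2, -5, -15, -8, -14, -11, -2]
  -2 > parent -5 at index 4, swap → [8, 5, -3, 2, -2, -15, -8, -14, -11, -5]
insert -12:
  append -12 at index 10 → [8, 5, -3, 2, -2, -15, -8, -14, -11, -5, -12] (no swap needed)
extract-max → returns 8:
  remove root 8; move last element -12 to root → [-12, 5, -3, 2, -2, -15, -8, -14, -11, -5]
  -12 vs larger child 5 at index 1, swap → [5, -12, -3, 2, -2, -15, -8, -14, -11, -5]
  -12 vs larger child 2 at index 3, swap → [5, 2, -3, -12, -2, -15, -8, -14, -11, -5]
  -12 vs larger child -11 at index 8, swap → [5, 2, -3, -11, -2, -15, -8, -14, -12, -5]

[5, 2, -3, -11, -2, -15, -8, -14, -12, -5]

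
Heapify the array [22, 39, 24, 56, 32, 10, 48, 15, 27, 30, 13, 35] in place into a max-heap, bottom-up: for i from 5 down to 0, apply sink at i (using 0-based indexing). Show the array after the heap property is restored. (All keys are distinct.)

sift down from index 5:
  10 vs only child 35 at index 11, swap → [22, 39, 24, 56, 32, 35, 48, 15, 27, 30, 13, 10]
sift down from index 4: already satisfies heap property
sift down from index 3: already satisfies heap property
sift down from index 2:
  24 vs larger child 48 at index 6, swap → [22, 39, 48, 56, 32, 35, 24, 15, 27, 30, 13, 10]
sift down from index 1:
  39 vs larger child 56 at index 3, swap → [22, 56, 48, 39, 32, 35, 24, 15, 27, 30, 13, 10]
sift down from index 0:
  22 vs larger child 56 at index 1, swap → [56, 22, 48, 39, 32, 35, 24, 15, 27, 30, 13, 10]
  22 vs larger child 39 at index 3, swap → [56, 39, 48, 22, 32, 35, 24, 15, 27, 30, 13, 10]
  22 vs larger child 27 at index 8, swap → [56, 39, 48, 27, 32, 35, 24, 15, 22, 30, 13, 10]

[56, 39, 48, 27, 32, 35, 24, 15, 22, 30, 13, 10]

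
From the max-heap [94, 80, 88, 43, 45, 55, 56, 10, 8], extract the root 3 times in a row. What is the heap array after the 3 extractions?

[56, 45, 55, 43, 10, 8]

extract-max #1 returns 94:
  remove root 94; move last element 8 to root → [8, 80, 88, 43, 45, 55, 56, 10]
  8 vs larger child 88 at index 2, swap → [88, 80, 8, 43, 45, 55, 56, 10]
  8 vs larger child 56 at index 6, swap → [88, 80, 56, 43, 45, 55, 8, 10]
extract-max #2 returns 88:
  remove root 88; move last element 10 to root → [10, 80, 56, 43, 45, 55, 8]
  10 vs larger child 80 at index 1, swap → [80, 10, 56, 43, 45, 55, 8]
  10 vs larger child 45 at index 4, swap → [80, 45, 56, 43, 10, 55, 8]
extract-max #3 returns 80:
  remove root 80; move last element 8 to root → [8, 45, 56, 43, 10, 55]
  8 vs larger child 56 at index 2, swap → [56, 45, 8, 43, 10, 55]
  8 vs only child 55 at index 5, swap → [56, 45, 55, 43, 10, 8]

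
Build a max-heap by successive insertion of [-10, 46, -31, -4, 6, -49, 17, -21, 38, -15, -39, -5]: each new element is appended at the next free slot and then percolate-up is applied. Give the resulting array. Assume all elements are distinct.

Insert -10:
  append -10 at index 0 → [-10] (no swap needed)
Insert 46:
  append 46 at index 1 → [-10, 46]
  46 > parent -10 at index 0, swap → [46, -10]
Insert -31:
  append -31 at index 2 → [46, -10, -31] (no swap needed)
Insert -4:
  append -4 at index 3 → [46, -10, -31, -4]
  -4 > parent -10 at index 1, swap → [46, -4, -31, -10]
Insert 6:
  append 6 at index 4 → [46, -4, -31, -10, 6]
  6 > parent -4 at index 1, swap → [46, 6, -31, -10, -4]
Insert -49:
  append -49 at index 5 → [46, 6, -31, -10, -4, -49] (no swap needed)
Insert 17:
  append 17 at index 6 → [46, 6, -31, -10, -4, -49, 17]
  17 > parent -31 at index 2, swap → [46, 6, 17, -10, -4, -49, -31]
Insert -21:
  append -21 at index 7 → [46, 6, 17, -10, -4, -49, -31, -21] (no swap needed)
Insert 38:
  append 38 at index 8 → [46, 6, 17, -10, -4, -49, -31, -21, 38]
  38 > parent -10 at index 3, swap → [46, 6, 17, 38, -4, -49, -31, -21, -10]
  38 > parent 6 at index 1, swap → [46, 38, 17, 6, -4, -49, -31, -21, -10]
Insert -15:
  append -15 at index 9 → [46, 38, 17, 6, -4, -49, -31, -21, -10, -15] (no swap needed)
Insert -39:
  append -39 at index 10 → [46, 38, 17, 6, -4, -49, -31, -21, -10, -15, -39] (no swap needed)
Insert -5:
  append -5 at index 11 → [46, 38, 17, 6, -4, -49, -31, -21, -10, -15, -39, -5]
  -5 > parent -49 at index 5, swap → [46, 38, 17, 6, -4, -5, -31, -21, -10, -15, -39, -49]

[46, 38, 17, 6, -4, -5, -31, -21, -10, -15, -39, -49]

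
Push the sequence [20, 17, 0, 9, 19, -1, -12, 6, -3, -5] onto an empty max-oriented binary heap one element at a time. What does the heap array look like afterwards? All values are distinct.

[20, 19, 0, 9, 17, -1, -12, 6, -3, -5]

Insert 20:
  append 20 at index 0 → [20] (no swap needed)
Insert 17:
  append 17 at index 1 → [20, 17] (no swap needed)
Insert 0:
  append 0 at index 2 → [20, 17, 0] (no swap needed)
Insert 9:
  append 9 at index 3 → [20, 17, 0, 9] (no swap needed)
Insert 19:
  append 19 at index 4 → [20, 17, 0, 9, 19]
  19 > parent 17 at index 1, swap → [20, 19, 0, 9, 17]
Insert -1:
  append -1 at index 5 → [20, 19, 0, 9, 17, -1] (no swap needed)
Insert -12:
  append -12 at index 6 → [20, 19, 0, 9, 17, -1, -12] (no swap needed)
Insert 6:
  append 6 at index 7 → [20, 19, 0, 9, 17, -1, -12, 6] (no swap needed)
Insert -3:
  append -3 at index 8 → [20, 19, 0, 9, 17, -1, -12, 6, -3] (no swap needed)
Insert -5:
  append -5 at index 9 → [20, 19, 0, 9, 17, -1, -12, 6, -3, -5] (no swap needed)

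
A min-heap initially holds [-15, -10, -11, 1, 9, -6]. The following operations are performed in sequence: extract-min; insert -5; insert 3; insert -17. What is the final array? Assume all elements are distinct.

[-17, -11, -6, -10, 9, -5, 3, 1]

extract-min → returns -15:
  remove root -15; move last element -6 to root → [-6, -10, -11, 1, 9]
  -6 vs smaller child -11 at index 2, swap → [-11, -10, -6, 1, 9]
insert -5:
  append -5 at index 5 → [-11, -10, -6, 1, 9, -5] (no swap needed)
insert 3:
  append 3 at index 6 → [-11, -10, -6, 1, 9, -5, 3] (no swap needed)
insert -17:
  append -17 at index 7 → [-11, -10, -6, 1, 9, -5, 3, -17]
  -17 < parent 1 at index 3, swap → [-11, -10, -6, -17, 9, -5, 3, 1]
  -17 < parent -10 at index 1, swap → [-11, -17, -6, -10, 9, -5, 3, 1]
  -17 < parent -11 at index 0, swap → [-17, -11, -6, -10, 9, -5, 3, 1]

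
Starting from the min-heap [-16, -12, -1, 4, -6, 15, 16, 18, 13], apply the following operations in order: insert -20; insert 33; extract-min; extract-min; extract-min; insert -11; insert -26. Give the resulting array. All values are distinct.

[-26, -11, -1, 4, -6, 15, 16, 18, 13, 33]

insert -20:
  append -20 at index 9 → [-16, -12, -1, 4, -6, 15, 16, 18, 13, -20]
  -20 < parent -6 at index 4, swap → [-16, -12, -1, 4, -20, 15, 16, 18, 13, -6]
  -20 < parent -12 at index 1, swap → [-16, -20, -1, 4, -12, 15, 16, 18, 13, -6]
  -20 < parent -16 at index 0, swap → [-20, -16, -1, 4, -12, 15, 16, 18, 13, -6]
insert 33:
  append 33 at index 10 → [-20, -16, -1, 4, -12, 15, 16, 18, 13, -6, 33] (no swap needed)
extract-min → returns -20:
  remove root -20; move last element 33 to root → [33, -16, -1, 4, -12, 15, 16, 18, 13, -6]
  33 vs smaller child -16 at index 1, swap → [-16, 33, -1, 4, -12, 15, 16, 18, 13, -6]
  33 vs smaller child -12 at index 4, swap → [-16, -12, -1, 4, 33, 15, 16, 18, 13, -6]
  33 vs only child -6 at index 9, swap → [-16, -12, -1, 4, -6, 15, 16, 18, 13, 33]
extract-min → returns -16:
  remove root -16; move last element 33 to root → [33, -12, -1, 4, -6, 15, 16, 18, 13]
  33 vs smaller child -12 at index 1, swap → [-12, 33, -1, 4, -6, 15, 16, 18, 13]
  33 vs smaller child -6 at index 4, swap → [-12, -6, -1, 4, 33, 15, 16, 18, 13]
extract-min → returns -12:
  remove root -12; move last element 13 to root → [13, -6, -1, 4, 33, 15, 16, 18]
  13 vs smaller child -6 at index 1, swap → [-6, 13, -1, 4, 33, 15, 16, 18]
  13 vs smaller child 4 at index 3, swap → [-6, 4, -1, 13, 33, 15, 16, 18]
insert -11:
  append -11 at index 8 → [-6, 4, -1, 13, 33, 15, 16, 18, -11]
  -11 < parent 13 at index 3, swap → [-6, 4, -1, -11, 33, 15, 16, 18, 13]
  -11 < parent 4 at index 1, swap → [-6, -11, -1, 4, 33, 15, 16, 18, 13]
  -11 < parent -6 at index 0, swap → [-11, -6, -1, 4, 33, 15, 16, 18, 13]
insert -26:
  append -26 at index 9 → [-11, -6, -1, 4, 33, 15, 16, 18, 13, -26]
  -26 < parent 33 at index 4, swap → [-11, -6, -1, 4, -26, 15, 16, 18, 13, 33]
  -26 < parent -6 at index 1, swap → [-11, -26, -1, 4, -6, 15, 16, 18, 13, 33]
  -26 < parent -11 at index 0, swap → [-26, -11, -1, 4, -6, 15, 16, 18, 13, 33]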